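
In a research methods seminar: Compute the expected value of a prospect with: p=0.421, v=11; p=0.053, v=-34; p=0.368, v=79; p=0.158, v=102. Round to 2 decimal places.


EU = sum(p_i * v_i)
0.421 * 11 = 4.631
0.053 * -34 = -1.802
0.368 * 79 = 29.072
0.158 * 102 = 16.116
EU = 4.631 + -1.802 + 29.072 + 16.116
= 48.02


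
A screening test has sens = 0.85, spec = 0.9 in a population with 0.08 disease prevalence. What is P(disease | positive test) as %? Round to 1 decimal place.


PPV = (sens * prev) / (sens * prev + (1-spec) * (1-prev))
Numerator = 0.85 * 0.08 = 0.068
P(positive and no disease) = (1 - spec) * (1 - prev) = (1 - 0.9) * (1 - 0.08) = 0.092
Denominator = 0.068 + 0.092 = 0.16
PPV = 0.068 / 0.16 = 0.425
As percentage = 42.5


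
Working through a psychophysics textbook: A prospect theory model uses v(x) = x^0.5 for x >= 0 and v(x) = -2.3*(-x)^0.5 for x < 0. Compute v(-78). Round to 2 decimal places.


Since x = -78 < 0, use v(x) = -lambda*(-x)^alpha
(-x) = 78
78^0.5 = 8.8318
v(-78) = -2.3 * 8.8318
= -20.31


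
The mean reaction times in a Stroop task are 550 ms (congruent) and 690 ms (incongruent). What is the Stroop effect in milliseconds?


Stroop effect = RT(incongruent) - RT(congruent)
= 690 - 550
= 140 ms


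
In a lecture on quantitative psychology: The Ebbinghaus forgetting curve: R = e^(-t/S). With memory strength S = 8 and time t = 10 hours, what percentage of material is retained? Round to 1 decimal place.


R = e^(-t/S)
-t/S = -10/8 = -1.25
R = e^(-1.25) = 0.286505
Percentage = 0.286505 * 100
= 28.7


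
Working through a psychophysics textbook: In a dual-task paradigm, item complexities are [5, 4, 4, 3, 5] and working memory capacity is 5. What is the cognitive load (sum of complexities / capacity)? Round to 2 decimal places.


Total complexity = 5 + 4 + 4 + 3 + 5 = 21
Load = total / capacity = 21 / 5
= 4.20


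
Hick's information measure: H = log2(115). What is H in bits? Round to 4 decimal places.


H = log2(n)
H = log2(115)
= 6.8455


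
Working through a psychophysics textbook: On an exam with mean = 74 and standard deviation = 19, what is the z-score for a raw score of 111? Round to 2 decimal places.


z = (X - mu) / sigma
= (111 - 74) / 19
= 37 / 19
= 1.95


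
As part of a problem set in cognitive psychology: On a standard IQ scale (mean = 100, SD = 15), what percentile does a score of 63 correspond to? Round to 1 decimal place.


z = (IQ - mean) / SD
z = (63 - 100) / 15 = -2.4667
Percentile = Phi(-2.4667) * 100
Phi(-2.4667) = 0.006818
= 0.7


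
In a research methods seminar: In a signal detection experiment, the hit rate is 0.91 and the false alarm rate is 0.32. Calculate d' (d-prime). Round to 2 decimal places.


d' = z(HR) - z(FAR)
z(0.91) = 1.3408
z(0.32) = -0.4677
d' = 1.3408 - -0.4677
= 1.81


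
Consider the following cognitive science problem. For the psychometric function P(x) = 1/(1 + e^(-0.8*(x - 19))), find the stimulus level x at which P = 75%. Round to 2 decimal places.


At P = 0.75: 0.75 = 1/(1 + e^(-k*(x-x0)))
Solving: e^(-k*(x-x0)) = 1/3
x = x0 + ln(3)/k
ln(3) = 1.0986
x = 19 + 1.0986/0.8
= 19 + 1.3732
= 20.37


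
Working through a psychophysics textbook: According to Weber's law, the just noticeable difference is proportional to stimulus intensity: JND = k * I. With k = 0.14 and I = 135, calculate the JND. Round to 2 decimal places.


JND = k * I
JND = 0.14 * 135
= 18.90


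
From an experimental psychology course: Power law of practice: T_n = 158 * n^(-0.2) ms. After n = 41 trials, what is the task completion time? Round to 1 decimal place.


T_n = 158 * 41^(-0.2)
41^(-0.2) = 0.475821
T_n = 158 * 0.475821
= 75.2 ms


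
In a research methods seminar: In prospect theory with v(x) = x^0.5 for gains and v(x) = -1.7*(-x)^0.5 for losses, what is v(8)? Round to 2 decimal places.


Since x = 8 >= 0, use v(x) = x^0.5
8^0.5 = 2.8284
v(8) = 2.83


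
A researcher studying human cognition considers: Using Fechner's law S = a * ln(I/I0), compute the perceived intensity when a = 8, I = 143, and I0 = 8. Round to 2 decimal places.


S = 8 * ln(143/8)
I/I0 = 17.875
ln(17.875) = 2.8834
S = 8 * 2.8834
= 23.07


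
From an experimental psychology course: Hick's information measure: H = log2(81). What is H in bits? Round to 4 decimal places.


H = log2(n)
H = log2(81)
= 6.3399


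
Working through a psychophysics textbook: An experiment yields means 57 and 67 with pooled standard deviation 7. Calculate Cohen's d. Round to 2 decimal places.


Cohen's d = (M1 - M2) / S_pooled
= (57 - 67) / 7
= -10 / 7
= -1.43


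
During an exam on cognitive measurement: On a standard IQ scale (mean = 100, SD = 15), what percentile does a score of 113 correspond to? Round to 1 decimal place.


z = (IQ - mean) / SD
z = (113 - 100) / 15 = 0.8667
Percentile = Phi(0.8667) * 100
Phi(0.8667) = 0.806947
= 80.7


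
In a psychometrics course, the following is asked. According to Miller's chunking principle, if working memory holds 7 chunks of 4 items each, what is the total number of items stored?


Total items = chunks * items_per_chunk
= 7 * 4
= 28


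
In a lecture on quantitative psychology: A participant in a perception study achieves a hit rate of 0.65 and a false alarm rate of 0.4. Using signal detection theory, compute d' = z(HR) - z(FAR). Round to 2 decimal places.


d' = z(HR) - z(FAR)
z(0.65) = 0.3853
z(0.4) = -0.2533
d' = 0.3853 - -0.2533
= 0.64


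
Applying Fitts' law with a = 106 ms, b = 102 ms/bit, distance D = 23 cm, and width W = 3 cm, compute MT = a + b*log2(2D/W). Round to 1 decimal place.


MT = 106 + 102 * log2(2*23/3)
2D/W = 15.333333
log2(15.333333) = 3.9386
MT = 106 + 102 * 3.9386
= 507.7 ms


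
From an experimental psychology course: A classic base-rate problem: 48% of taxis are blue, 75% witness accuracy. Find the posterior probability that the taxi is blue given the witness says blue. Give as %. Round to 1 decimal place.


P(blue | says blue) = P(says blue | blue)*P(blue) / [P(says blue | blue)*P(blue) + P(says blue | not blue)*P(not blue)]
Numerator = 0.75 * 0.48 = 0.36
False identification = 0.25 * 0.52 = 0.13
P = 0.36 / (0.36 + 0.13)
= 0.36 / 0.49
As percentage = 73.5


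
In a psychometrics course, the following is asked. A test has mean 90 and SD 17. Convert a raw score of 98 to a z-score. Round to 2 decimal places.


z = (X - mu) / sigma
= (98 - 90) / 17
= 8 / 17
= 0.47


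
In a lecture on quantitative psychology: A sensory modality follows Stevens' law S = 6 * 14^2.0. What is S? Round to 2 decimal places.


S = 6 * 14^2.0
14^2.0 = 196.0
S = 6 * 196.0
= 1176.00


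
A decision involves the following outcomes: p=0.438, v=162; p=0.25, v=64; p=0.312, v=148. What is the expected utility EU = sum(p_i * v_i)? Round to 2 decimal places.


EU = sum(p_i * v_i)
0.438 * 162 = 70.956
0.25 * 64 = 16.0
0.312 * 148 = 46.176
EU = 70.956 + 16.0 + 46.176
= 133.13


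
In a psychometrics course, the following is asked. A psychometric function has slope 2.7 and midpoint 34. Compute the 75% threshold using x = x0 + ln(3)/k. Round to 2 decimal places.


At P = 0.75: 0.75 = 1/(1 + e^(-k*(x-x0)))
Solving: e^(-k*(x-x0)) = 1/3
x = x0 + ln(3)/k
ln(3) = 1.0986
x = 34 + 1.0986/2.7
= 34 + 0.4069
= 34.41


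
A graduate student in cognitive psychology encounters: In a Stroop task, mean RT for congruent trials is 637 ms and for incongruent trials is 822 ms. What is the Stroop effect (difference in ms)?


Stroop effect = RT(incongruent) - RT(congruent)
= 822 - 637
= 185 ms


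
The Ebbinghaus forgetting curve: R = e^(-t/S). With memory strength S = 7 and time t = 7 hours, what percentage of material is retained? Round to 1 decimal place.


R = e^(-t/S)
-t/S = -7/7 = -1.0
R = e^(-1.0) = 0.367879
Percentage = 0.367879 * 100
= 36.8


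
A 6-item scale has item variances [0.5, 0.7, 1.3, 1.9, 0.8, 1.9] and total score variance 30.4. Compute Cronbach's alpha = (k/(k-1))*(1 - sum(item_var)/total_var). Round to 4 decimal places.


alpha = (k/(k-1)) * (1 - sum(s_i^2)/s_total^2)
sum(item variances) = 7.1
k/(k-1) = 6/5 = 1.2
1 - 7.1/30.4 = 1 - 0.233553 = 0.766447
alpha = 1.2 * 0.766447
= 0.9197


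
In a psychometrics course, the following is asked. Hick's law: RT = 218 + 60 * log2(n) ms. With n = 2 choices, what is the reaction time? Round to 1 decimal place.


RT = 218 + 60 * log2(2)
log2(2) = 1.0
RT = 218 + 60 * 1.0
= 218 + 60.0
= 278.0 ms


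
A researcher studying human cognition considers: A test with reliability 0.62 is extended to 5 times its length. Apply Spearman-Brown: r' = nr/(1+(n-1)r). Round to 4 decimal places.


r_new = n*r / (1 + (n-1)*r)
Numerator = 5 * 0.62 = 3.1
Denominator = 1 + 4 * 0.62 = 3.48
r_new = 3.1 / 3.48
= 0.8908


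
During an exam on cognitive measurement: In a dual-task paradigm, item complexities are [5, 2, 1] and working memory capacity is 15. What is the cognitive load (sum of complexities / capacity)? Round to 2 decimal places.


Total complexity = 5 + 2 + 1 = 8
Load = total / capacity = 8 / 15
= 0.53


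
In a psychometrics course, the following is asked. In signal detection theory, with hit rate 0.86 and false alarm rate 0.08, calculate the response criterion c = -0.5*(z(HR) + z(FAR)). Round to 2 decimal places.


c = -0.5 * (z(HR) + z(FAR))
z(0.86) = 1.0803
z(0.08) = -1.4051
c = -0.5 * (1.0803 + -1.4051)
= -0.5 * -0.3248
= 0.16


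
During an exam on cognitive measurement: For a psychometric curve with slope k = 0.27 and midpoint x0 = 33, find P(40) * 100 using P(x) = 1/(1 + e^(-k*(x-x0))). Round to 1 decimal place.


P(x) = 1/(1 + e^(-0.27*(40 - 33)))
Exponent = -0.27 * 7 = -1.89
e^(-1.89) = 0.151072
P = 1/(1 + 0.151072) = 0.868755
Percentage = 86.9


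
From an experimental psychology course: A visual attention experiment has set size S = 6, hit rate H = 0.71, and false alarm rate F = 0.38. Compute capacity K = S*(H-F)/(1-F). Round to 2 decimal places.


K = S * (H - F) / (1 - F)
H - F = 0.33
1 - F = 0.62
K = 6 * 0.33 / 0.62
= 3.19


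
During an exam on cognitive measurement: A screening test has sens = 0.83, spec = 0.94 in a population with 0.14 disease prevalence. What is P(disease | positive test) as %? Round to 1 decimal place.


PPV = (sens * prev) / (sens * prev + (1-spec) * (1-prev))
Numerator = 0.83 * 0.14 = 0.1162
P(positive and no disease) = (1 - spec) * (1 - prev) = (1 - 0.94) * (1 - 0.14) = 0.0516
Denominator = 0.1162 + 0.0516 = 0.1678
PPV = 0.1162 / 0.1678 = 0.692491
As percentage = 69.2


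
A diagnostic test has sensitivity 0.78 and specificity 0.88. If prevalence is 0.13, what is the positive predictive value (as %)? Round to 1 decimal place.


PPV = (sens * prev) / (sens * prev + (1-spec) * (1-prev))
Numerator = 0.78 * 0.13 = 0.1014
P(positive and no disease) = (1 - spec) * (1 - prev) = (1 - 0.88) * (1 - 0.13) = 0.1044
Denominator = 0.1014 + 0.1044 = 0.2058
PPV = 0.1014 / 0.2058 = 0.492711
As percentage = 49.3


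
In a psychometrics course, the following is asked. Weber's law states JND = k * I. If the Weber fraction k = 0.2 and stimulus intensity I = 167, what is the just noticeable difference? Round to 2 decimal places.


JND = k * I
JND = 0.2 * 167
= 33.40


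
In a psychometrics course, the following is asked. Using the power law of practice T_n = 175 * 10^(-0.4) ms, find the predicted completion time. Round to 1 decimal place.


T_n = 175 * 10^(-0.4)
10^(-0.4) = 0.398107
T_n = 175 * 0.398107
= 69.7 ms


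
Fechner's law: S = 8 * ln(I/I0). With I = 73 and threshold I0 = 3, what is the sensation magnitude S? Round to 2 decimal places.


S = 8 * ln(73/3)
I/I0 = 24.333333
ln(24.333333) = 3.1918
S = 8 * 3.1918
= 25.53


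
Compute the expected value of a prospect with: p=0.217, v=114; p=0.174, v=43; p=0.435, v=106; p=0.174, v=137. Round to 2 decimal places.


EU = sum(p_i * v_i)
0.217 * 114 = 24.738
0.174 * 43 = 7.482
0.435 * 106 = 46.11
0.174 * 137 = 23.838
EU = 24.738 + 7.482 + 46.11 + 23.838
= 102.17


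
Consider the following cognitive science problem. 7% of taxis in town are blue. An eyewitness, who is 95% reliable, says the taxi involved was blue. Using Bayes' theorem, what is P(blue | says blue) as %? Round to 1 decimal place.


P(blue | says blue) = P(says blue | blue)*P(blue) / [P(says blue | blue)*P(blue) + P(says blue | not blue)*P(not blue)]
Numerator = 0.95 * 0.07 = 0.0665
False identification = 0.05 * 0.93 = 0.0465
P = 0.0665 / (0.0665 + 0.0465)
= 0.0665 / 0.113
As percentage = 58.8


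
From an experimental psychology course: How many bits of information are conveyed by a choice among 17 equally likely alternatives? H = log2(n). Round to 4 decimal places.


H = log2(n)
H = log2(17)
= 4.0875


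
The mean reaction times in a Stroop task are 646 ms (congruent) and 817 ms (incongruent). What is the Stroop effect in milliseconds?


Stroop effect = RT(incongruent) - RT(congruent)
= 817 - 646
= 171 ms


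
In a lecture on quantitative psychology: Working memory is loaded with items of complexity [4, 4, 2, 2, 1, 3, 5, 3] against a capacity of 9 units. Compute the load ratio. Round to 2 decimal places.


Total complexity = 4 + 4 + 2 + 2 + 1 + 3 + 5 + 3 = 24
Load = total / capacity = 24 / 9
= 2.67


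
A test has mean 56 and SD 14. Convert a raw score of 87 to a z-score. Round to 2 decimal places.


z = (X - mu) / sigma
= (87 - 56) / 14
= 31 / 14
= 2.21


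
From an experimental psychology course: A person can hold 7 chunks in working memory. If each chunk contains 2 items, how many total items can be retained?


Total items = chunks * items_per_chunk
= 7 * 2
= 14


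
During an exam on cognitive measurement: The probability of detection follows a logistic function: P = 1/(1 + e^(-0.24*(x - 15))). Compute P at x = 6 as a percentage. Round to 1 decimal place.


P(x) = 1/(1 + e^(-0.24*(6 - 15)))
Exponent = -0.24 * -9 = 2.16
e^(2.16) = 8.671138
P = 1/(1 + 8.671138) = 0.1034
Percentage = 10.3


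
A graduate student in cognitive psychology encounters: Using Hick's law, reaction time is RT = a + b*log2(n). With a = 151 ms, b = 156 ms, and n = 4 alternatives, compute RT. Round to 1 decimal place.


RT = 151 + 156 * log2(4)
log2(4) = 2.0
RT = 151 + 156 * 2.0
= 151 + 312.0
= 463.0 ms


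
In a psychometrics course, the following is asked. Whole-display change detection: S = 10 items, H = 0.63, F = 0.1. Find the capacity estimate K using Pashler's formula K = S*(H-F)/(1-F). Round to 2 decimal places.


K = S * (H - F) / (1 - F)
H - F = 0.53
1 - F = 0.9
K = 10 * 0.53 / 0.9
= 5.89


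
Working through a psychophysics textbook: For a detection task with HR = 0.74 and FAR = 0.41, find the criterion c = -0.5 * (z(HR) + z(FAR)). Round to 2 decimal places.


c = -0.5 * (z(HR) + z(FAR))
z(0.74) = 0.6433
z(0.41) = -0.2275
c = -0.5 * (0.6433 + -0.2275)
= -0.5 * 0.4158
= -0.21


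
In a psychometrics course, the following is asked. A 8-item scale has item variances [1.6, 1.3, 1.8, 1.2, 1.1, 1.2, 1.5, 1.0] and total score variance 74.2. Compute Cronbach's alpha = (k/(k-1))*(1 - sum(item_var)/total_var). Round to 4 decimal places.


alpha = (k/(k-1)) * (1 - sum(s_i^2)/s_total^2)
sum(item variances) = 10.7
k/(k-1) = 8/7 = 1.142857
1 - 10.7/74.2 = 1 - 0.144205 = 0.855795
alpha = 1.142857 * 0.855795
= 0.9781


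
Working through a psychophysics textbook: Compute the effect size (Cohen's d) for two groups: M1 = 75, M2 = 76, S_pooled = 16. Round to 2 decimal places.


Cohen's d = (M1 - M2) / S_pooled
= (75 - 76) / 16
= -1 / 16
= -0.06


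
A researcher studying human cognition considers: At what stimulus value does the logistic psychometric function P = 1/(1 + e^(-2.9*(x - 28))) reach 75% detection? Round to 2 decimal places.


At P = 0.75: 0.75 = 1/(1 + e^(-k*(x-x0)))
Solving: e^(-k*(x-x0)) = 1/3
x = x0 + ln(3)/k
ln(3) = 1.0986
x = 28 + 1.0986/2.9
= 28 + 0.3788
= 28.38


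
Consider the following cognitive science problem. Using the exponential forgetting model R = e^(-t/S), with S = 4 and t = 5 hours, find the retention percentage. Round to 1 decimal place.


R = e^(-t/S)
-t/S = -5/4 = -1.25
R = e^(-1.25) = 0.286505
Percentage = 0.286505 * 100
= 28.7


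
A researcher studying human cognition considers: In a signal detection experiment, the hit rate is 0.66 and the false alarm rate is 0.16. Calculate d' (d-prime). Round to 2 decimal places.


d' = z(HR) - z(FAR)
z(0.66) = 0.4125
z(0.16) = -0.9945
d' = 0.4125 - -0.9945
= 1.41


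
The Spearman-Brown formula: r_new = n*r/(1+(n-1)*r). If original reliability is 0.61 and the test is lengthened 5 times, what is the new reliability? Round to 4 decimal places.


r_new = n*r / (1 + (n-1)*r)
Numerator = 5 * 0.61 = 3.05
Denominator = 1 + 4 * 0.61 = 3.44
r_new = 3.05 / 3.44
= 0.8866


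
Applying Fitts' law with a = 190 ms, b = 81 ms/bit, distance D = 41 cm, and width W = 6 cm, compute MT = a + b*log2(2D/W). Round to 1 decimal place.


MT = 190 + 81 * log2(2*41/6)
2D/W = 13.666667
log2(13.666667) = 3.7726
MT = 190 + 81 * 3.7726
= 495.6 ms


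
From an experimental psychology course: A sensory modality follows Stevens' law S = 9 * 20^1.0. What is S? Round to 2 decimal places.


S = 9 * 20^1.0
20^1.0 = 20.0
S = 9 * 20.0
= 180.00


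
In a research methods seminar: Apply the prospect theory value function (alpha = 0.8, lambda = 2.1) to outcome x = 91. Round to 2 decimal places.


Since x = 91 >= 0, use v(x) = x^0.8
91^0.8 = 36.9176
v(91) = 36.92


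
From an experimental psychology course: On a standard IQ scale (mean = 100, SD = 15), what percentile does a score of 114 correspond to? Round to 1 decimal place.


z = (IQ - mean) / SD
z = (114 - 100) / 15 = 0.9333
Percentile = Phi(0.9333) * 100
Phi(0.9333) = 0.824667
= 82.5


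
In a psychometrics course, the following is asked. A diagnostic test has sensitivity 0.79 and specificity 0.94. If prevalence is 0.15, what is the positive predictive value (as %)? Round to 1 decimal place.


PPV = (sens * prev) / (sens * prev + (1-spec) * (1-prev))
Numerator = 0.79 * 0.15 = 0.1185
P(positive and no disease) = (1 - spec) * (1 - prev) = (1 - 0.94) * (1 - 0.15) = 0.051
Denominator = 0.1185 + 0.051 = 0.1695
PPV = 0.1185 / 0.1695 = 0.699115
As percentage = 69.9


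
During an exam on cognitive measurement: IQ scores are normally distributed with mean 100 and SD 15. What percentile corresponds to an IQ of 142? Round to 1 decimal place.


z = (IQ - mean) / SD
z = (142 - 100) / 15 = 2.8
Percentile = Phi(2.8) * 100
Phi(2.8) = 0.997445
= 99.7


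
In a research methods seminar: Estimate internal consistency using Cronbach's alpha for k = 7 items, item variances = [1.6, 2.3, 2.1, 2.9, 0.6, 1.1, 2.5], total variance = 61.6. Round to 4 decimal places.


alpha = (k/(k-1)) * (1 - sum(s_i^2)/s_total^2)
sum(item variances) = 13.1
k/(k-1) = 7/6 = 1.166667
1 - 13.1/61.6 = 1 - 0.212662 = 0.787338
alpha = 1.166667 * 0.787338
= 0.9186


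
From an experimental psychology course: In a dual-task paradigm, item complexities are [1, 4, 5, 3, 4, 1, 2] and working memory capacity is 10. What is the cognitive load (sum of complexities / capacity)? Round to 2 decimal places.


Total complexity = 1 + 4 + 5 + 3 + 4 + 1 + 2 = 20
Load = total / capacity = 20 / 10
= 2.00


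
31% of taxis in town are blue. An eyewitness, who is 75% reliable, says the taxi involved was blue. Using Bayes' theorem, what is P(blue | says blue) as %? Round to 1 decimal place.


P(blue | says blue) = P(says blue | blue)*P(blue) / [P(says blue | blue)*P(blue) + P(says blue | not blue)*P(not blue)]
Numerator = 0.75 * 0.31 = 0.2325
False identification = 0.25 * 0.69 = 0.1725
P = 0.2325 / (0.2325 + 0.1725)
= 0.2325 / 0.405
As percentage = 57.4


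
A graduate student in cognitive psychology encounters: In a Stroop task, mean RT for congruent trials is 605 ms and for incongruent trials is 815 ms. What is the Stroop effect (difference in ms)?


Stroop effect = RT(incongruent) - RT(congruent)
= 815 - 605
= 210 ms


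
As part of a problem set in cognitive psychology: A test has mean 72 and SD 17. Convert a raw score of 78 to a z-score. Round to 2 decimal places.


z = (X - mu) / sigma
= (78 - 72) / 17
= 6 / 17
= 0.35


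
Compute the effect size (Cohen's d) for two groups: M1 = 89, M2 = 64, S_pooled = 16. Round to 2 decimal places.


Cohen's d = (M1 - M2) / S_pooled
= (89 - 64) / 16
= 25 / 16
= 1.56


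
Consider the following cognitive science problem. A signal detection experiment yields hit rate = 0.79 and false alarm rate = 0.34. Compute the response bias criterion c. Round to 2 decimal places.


c = -0.5 * (z(HR) + z(FAR))
z(0.79) = 0.8064
z(0.34) = -0.4125
c = -0.5 * (0.8064 + -0.4125)
= -0.5 * 0.3939
= -0.20


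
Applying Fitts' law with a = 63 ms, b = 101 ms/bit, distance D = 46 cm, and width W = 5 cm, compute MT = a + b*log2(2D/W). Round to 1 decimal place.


MT = 63 + 101 * log2(2*46/5)
2D/W = 18.4
log2(18.4) = 4.2016
MT = 63 + 101 * 4.2016
= 487.4 ms


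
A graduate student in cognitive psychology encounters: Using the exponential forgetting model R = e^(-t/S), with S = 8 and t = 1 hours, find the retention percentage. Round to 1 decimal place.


R = e^(-t/S)
-t/S = -1/8 = -0.125
R = e^(-0.125) = 0.882497
Percentage = 0.882497 * 100
= 88.2


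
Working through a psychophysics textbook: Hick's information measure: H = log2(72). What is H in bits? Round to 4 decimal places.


H = log2(n)
H = log2(72)
= 6.1699


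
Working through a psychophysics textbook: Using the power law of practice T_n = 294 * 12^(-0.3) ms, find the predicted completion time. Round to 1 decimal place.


T_n = 294 * 12^(-0.3)
12^(-0.3) = 0.47451
T_n = 294 * 0.47451
= 139.5 ms


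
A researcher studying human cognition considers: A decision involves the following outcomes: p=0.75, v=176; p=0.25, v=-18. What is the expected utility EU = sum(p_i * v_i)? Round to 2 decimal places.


EU = sum(p_i * v_i)
0.75 * 176 = 132.0
0.25 * -18 = -4.5
EU = 132.0 + -4.5
= 127.50


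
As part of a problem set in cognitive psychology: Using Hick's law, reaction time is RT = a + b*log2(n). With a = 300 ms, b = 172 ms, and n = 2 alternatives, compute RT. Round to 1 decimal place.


RT = 300 + 172 * log2(2)
log2(2) = 1.0
RT = 300 + 172 * 1.0
= 300 + 172.0
= 472.0 ms


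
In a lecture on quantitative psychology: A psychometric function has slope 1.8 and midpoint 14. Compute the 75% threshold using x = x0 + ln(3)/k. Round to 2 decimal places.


At P = 0.75: 0.75 = 1/(1 + e^(-k*(x-x0)))
Solving: e^(-k*(x-x0)) = 1/3
x = x0 + ln(3)/k
ln(3) = 1.0986
x = 14 + 1.0986/1.8
= 14 + 0.6103
= 14.61


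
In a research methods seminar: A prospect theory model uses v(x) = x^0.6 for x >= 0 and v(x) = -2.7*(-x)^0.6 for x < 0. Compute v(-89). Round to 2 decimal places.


Since x = -89 < 0, use v(x) = -lambda*(-x)^alpha
(-x) = 89
89^0.6 = 14.7786
v(-89) = -2.7 * 14.7786
= -39.90


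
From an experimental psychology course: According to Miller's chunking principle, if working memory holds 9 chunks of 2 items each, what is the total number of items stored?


Total items = chunks * items_per_chunk
= 9 * 2
= 18


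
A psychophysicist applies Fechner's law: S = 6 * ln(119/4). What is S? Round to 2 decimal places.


S = 6 * ln(119/4)
I/I0 = 29.75
ln(29.75) = 3.3928
S = 6 * 3.3928
= 20.36


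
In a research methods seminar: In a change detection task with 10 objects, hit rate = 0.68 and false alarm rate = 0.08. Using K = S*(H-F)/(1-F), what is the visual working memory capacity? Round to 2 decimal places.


K = S * (H - F) / (1 - F)
H - F = 0.6
1 - F = 0.92
K = 10 * 0.6 / 0.92
= 6.52


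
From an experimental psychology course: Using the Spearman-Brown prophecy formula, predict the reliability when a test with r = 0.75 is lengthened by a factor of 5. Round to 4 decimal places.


r_new = n*r / (1 + (n-1)*r)
Numerator = 5 * 0.75 = 3.75
Denominator = 1 + 4 * 0.75 = 4.0
r_new = 3.75 / 4.0
= 0.9375


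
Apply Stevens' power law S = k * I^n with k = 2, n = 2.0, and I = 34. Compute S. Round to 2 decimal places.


S = 2 * 34^2.0
34^2.0 = 1156.0
S = 2 * 1156.0
= 2312.00


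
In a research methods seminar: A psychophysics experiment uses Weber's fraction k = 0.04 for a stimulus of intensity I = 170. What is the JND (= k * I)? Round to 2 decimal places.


JND = k * I
JND = 0.04 * 170
= 6.80


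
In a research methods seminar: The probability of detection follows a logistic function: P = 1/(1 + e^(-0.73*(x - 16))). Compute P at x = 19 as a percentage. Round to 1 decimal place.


P(x) = 1/(1 + e^(-0.73*(19 - 16)))
Exponent = -0.73 * 3 = -2.19
e^(-2.19) = 0.111917
P = 1/(1 + 0.111917) = 0.899348
Percentage = 89.9


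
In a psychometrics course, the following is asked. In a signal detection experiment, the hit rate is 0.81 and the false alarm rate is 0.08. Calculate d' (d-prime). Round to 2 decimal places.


d' = z(HR) - z(FAR)
z(0.81) = 0.8779
z(0.08) = -1.4051
d' = 0.8779 - -1.4051
= 2.28


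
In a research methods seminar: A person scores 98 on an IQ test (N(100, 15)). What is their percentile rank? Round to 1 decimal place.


z = (IQ - mean) / SD
z = (98 - 100) / 15 = -0.1333
Percentile = Phi(-0.1333) * 100
Phi(-0.1333) = 0.446978
= 44.7


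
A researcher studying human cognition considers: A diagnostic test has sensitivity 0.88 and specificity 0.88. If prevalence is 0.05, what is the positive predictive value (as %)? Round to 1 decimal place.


PPV = (sens * prev) / (sens * prev + (1-spec) * (1-prev))
Numerator = 0.88 * 0.05 = 0.044
P(positive and no disease) = (1 - spec) * (1 - prev) = (1 - 0.88) * (1 - 0.05) = 0.114
Denominator = 0.044 + 0.114 = 0.158
PPV = 0.044 / 0.158 = 0.278481
As percentage = 27.8


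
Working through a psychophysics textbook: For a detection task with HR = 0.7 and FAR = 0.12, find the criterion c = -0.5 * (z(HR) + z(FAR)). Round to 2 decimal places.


c = -0.5 * (z(HR) + z(FAR))
z(0.7) = 0.5244
z(0.12) = -1.175
c = -0.5 * (0.5244 + -1.175)
= -0.5 * -0.6506
= 0.33


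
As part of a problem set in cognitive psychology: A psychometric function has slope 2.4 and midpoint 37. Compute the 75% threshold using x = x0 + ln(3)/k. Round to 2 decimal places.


At P = 0.75: 0.75 = 1/(1 + e^(-k*(x-x0)))
Solving: e^(-k*(x-x0)) = 1/3
x = x0 + ln(3)/k
ln(3) = 1.0986
x = 37 + 1.0986/2.4
= 37 + 0.4578
= 37.46


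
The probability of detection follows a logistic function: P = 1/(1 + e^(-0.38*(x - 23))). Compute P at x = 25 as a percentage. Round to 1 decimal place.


P(x) = 1/(1 + e^(-0.38*(25 - 23)))
Exponent = -0.38 * 2 = -0.76
e^(-0.76) = 0.467666
P = 1/(1 + 0.467666) = 0.681354
Percentage = 68.1


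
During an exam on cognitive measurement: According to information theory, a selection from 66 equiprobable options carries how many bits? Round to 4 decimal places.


H = log2(n)
H = log2(66)
= 6.0444


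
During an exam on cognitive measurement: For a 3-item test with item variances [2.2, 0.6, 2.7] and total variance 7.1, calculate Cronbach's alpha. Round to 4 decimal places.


alpha = (k/(k-1)) * (1 - sum(s_i^2)/s_total^2)
sum(item variances) = 5.5
k/(k-1) = 3/2 = 1.5
1 - 5.5/7.1 = 1 - 0.774648 = 0.225352
alpha = 1.5 * 0.225352
= 0.3380


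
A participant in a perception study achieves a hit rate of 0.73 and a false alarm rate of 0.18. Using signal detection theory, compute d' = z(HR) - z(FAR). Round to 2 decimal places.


d' = z(HR) - z(FAR)
z(0.73) = 0.6128
z(0.18) = -0.9154
d' = 0.6128 - -0.9154
= 1.53


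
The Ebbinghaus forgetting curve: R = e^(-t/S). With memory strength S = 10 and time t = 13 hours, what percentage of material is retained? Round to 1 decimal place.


R = e^(-t/S)
-t/S = -13/10 = -1.3
R = e^(-1.3) = 0.272532
Percentage = 0.272532 * 100
= 27.3


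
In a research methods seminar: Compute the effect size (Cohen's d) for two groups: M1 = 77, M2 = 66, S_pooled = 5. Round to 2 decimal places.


Cohen's d = (M1 - M2) / S_pooled
= (77 - 66) / 5
= 11 / 5
= 2.20


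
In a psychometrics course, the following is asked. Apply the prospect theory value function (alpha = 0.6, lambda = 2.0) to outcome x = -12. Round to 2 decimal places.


Since x = -12 < 0, use v(x) = -lambda*(-x)^alpha
(-x) = 12
12^0.6 = 4.4413
v(-12) = -2.0 * 4.4413
= -8.88


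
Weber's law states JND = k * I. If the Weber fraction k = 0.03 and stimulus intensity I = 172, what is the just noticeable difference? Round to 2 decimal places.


JND = k * I
JND = 0.03 * 172
= 5.16


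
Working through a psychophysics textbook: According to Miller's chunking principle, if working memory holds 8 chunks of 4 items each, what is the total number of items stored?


Total items = chunks * items_per_chunk
= 8 * 4
= 32


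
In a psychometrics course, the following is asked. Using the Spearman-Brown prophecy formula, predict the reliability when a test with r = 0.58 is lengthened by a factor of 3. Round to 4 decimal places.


r_new = n*r / (1 + (n-1)*r)
Numerator = 3 * 0.58 = 1.74
Denominator = 1 + 2 * 0.58 = 2.16
r_new = 1.74 / 2.16
= 0.8056


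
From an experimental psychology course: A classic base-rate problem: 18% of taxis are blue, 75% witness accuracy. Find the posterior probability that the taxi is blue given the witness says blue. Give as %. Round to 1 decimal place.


P(blue | says blue) = P(says blue | blue)*P(blue) / [P(says blue | blue)*P(blue) + P(says blue | not blue)*P(not blue)]
Numerator = 0.75 * 0.18 = 0.135
False identification = 0.25 * 0.82 = 0.205
P = 0.135 / (0.135 + 0.205)
= 0.135 / 0.34
As percentage = 39.7


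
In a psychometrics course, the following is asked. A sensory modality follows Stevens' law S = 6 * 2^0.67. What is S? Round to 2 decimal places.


S = 6 * 2^0.67
2^0.67 = 1.5911
S = 6 * 1.5911
= 9.55


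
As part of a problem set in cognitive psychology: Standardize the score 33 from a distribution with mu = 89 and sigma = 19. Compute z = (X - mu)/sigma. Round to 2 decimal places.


z = (X - mu) / sigma
= (33 - 89) / 19
= -56 / 19
= -2.95


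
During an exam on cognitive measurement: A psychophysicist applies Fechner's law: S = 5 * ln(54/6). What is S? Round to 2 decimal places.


S = 5 * ln(54/6)
I/I0 = 9.0
ln(9.0) = 2.1972
S = 5 * 2.1972
= 10.99


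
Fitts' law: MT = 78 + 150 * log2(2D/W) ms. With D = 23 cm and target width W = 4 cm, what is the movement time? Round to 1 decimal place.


MT = 78 + 150 * log2(2*23/4)
2D/W = 11.5
log2(11.5) = 3.5236
MT = 78 + 150 * 3.5236
= 606.5 ms


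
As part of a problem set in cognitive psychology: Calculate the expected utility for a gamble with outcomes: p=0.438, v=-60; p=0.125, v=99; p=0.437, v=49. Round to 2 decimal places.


EU = sum(p_i * v_i)
0.438 * -60 = -26.28
0.125 * 99 = 12.375
0.437 * 49 = 21.413
EU = -26.28 + 12.375 + 21.413
= 7.51


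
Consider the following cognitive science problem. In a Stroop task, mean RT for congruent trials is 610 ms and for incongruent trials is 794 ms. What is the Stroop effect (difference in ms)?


Stroop effect = RT(incongruent) - RT(congruent)
= 794 - 610
= 184 ms


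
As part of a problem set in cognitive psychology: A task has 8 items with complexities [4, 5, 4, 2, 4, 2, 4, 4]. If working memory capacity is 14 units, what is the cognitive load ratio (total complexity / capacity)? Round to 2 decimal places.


Total complexity = 4 + 5 + 4 + 2 + 4 + 2 + 4 + 4 = 29
Load = total / capacity = 29 / 14
= 2.07


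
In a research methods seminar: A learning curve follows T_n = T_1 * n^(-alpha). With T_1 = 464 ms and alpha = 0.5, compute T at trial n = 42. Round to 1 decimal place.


T_n = 464 * 42^(-0.5)
42^(-0.5) = 0.154303
T_n = 464 * 0.154303
= 71.6 ms


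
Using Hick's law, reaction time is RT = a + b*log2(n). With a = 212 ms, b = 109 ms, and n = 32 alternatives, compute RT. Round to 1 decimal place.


RT = 212 + 109 * log2(32)
log2(32) = 5.0
RT = 212 + 109 * 5.0
= 212 + 545.0
= 757.0 ms


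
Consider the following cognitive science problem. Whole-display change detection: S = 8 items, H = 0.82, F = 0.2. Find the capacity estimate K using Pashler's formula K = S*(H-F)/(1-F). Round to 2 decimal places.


K = S * (H - F) / (1 - F)
H - F = 0.62
1 - F = 0.8
K = 8 * 0.62 / 0.8
= 6.20


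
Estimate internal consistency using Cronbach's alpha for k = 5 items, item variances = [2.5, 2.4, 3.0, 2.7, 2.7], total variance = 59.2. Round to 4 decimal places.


alpha = (k/(k-1)) * (1 - sum(s_i^2)/s_total^2)
sum(item variances) = 13.3
k/(k-1) = 5/4 = 1.25
1 - 13.3/59.2 = 1 - 0.224662 = 0.775338
alpha = 1.25 * 0.775338
= 0.9692


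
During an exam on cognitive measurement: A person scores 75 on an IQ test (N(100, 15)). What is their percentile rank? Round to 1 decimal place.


z = (IQ - mean) / SD
z = (75 - 100) / 15 = -1.6667
Percentile = Phi(-1.6667) * 100
Phi(-1.6667) = 0.047787
= 4.8


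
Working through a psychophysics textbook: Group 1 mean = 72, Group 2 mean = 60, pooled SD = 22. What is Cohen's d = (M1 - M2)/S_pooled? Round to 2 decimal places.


Cohen's d = (M1 - M2) / S_pooled
= (72 - 60) / 22
= 12 / 22
= 0.55


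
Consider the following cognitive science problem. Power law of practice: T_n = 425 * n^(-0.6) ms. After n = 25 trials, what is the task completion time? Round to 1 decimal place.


T_n = 425 * 25^(-0.6)
25^(-0.6) = 0.144956
T_n = 425 * 0.144956
= 61.6 ms


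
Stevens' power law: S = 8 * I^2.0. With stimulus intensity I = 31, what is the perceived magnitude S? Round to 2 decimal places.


S = 8 * 31^2.0
31^2.0 = 961.0
S = 8 * 961.0
= 7688.00


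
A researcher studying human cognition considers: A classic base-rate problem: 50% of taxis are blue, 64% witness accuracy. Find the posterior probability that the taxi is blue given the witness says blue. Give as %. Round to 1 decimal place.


P(blue | says blue) = P(says blue | blue)*P(blue) / [P(says blue | blue)*P(blue) + P(says blue | not blue)*P(not blue)]
Numerator = 0.64 * 0.5 = 0.32
False identification = 0.36 * 0.5 = 0.18
P = 0.32 / (0.32 + 0.18)
= 0.32 / 0.5
As percentage = 64.0


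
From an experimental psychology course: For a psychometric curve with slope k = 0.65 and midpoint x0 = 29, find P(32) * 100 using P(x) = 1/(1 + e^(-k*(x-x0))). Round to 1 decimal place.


P(x) = 1/(1 + e^(-0.65*(32 - 29)))
Exponent = -0.65 * 3 = -1.95
e^(-1.95) = 0.142274
P = 1/(1 + 0.142274) = 0.875447
Percentage = 87.5


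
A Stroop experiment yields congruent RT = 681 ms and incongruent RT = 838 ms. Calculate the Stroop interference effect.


Stroop effect = RT(incongruent) - RT(congruent)
= 838 - 681
= 157 ms


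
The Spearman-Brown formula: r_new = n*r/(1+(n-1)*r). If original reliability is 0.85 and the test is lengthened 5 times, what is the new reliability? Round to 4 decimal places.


r_new = n*r / (1 + (n-1)*r)
Numerator = 5 * 0.85 = 4.25
Denominator = 1 + 4 * 0.85 = 4.4
r_new = 4.25 / 4.4
= 0.9659


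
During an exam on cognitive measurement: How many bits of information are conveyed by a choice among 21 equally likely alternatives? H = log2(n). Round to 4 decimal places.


H = log2(n)
H = log2(21)
= 4.3923


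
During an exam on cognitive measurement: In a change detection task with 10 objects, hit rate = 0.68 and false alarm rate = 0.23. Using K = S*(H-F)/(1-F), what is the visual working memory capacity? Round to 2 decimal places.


K = S * (H - F) / (1 - F)
H - F = 0.45
1 - F = 0.77
K = 10 * 0.45 / 0.77
= 5.84


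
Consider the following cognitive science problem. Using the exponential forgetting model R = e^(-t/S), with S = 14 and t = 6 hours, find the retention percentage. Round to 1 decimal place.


R = e^(-t/S)
-t/S = -6/14 = -0.428571
R = e^(-0.428571) = 0.651439
Percentage = 0.651439 * 100
= 65.1


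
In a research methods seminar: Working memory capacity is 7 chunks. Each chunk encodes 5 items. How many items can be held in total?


Total items = chunks * items_per_chunk
= 7 * 5
= 35


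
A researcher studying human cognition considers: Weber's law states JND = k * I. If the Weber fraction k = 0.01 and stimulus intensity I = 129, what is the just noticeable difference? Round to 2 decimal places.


JND = k * I
JND = 0.01 * 129
= 1.29


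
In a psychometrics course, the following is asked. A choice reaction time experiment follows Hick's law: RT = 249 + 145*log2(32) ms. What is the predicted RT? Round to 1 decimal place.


RT = 249 + 145 * log2(32)
log2(32) = 5.0
RT = 249 + 145 * 5.0
= 249 + 725.0
= 974.0 ms


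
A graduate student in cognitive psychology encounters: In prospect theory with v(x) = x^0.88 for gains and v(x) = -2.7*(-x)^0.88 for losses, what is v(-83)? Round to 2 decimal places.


Since x = -83 < 0, use v(x) = -lambda*(-x)^alpha
(-x) = 83
83^0.88 = 48.8415
v(-83) = -2.7 * 48.8415
= -131.87


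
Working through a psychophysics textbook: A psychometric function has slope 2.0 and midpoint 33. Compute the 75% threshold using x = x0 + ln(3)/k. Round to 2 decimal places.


At P = 0.75: 0.75 = 1/(1 + e^(-k*(x-x0)))
Solving: e^(-k*(x-x0)) = 1/3
x = x0 + ln(3)/k
ln(3) = 1.0986
x = 33 + 1.0986/2.0
= 33 + 0.5493
= 33.55


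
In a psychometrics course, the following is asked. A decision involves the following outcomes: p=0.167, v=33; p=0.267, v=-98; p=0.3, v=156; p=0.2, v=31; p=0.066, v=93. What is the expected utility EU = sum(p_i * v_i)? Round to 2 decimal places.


EU = sum(p_i * v_i)
0.167 * 33 = 5.511
0.267 * -98 = -26.166
0.3 * 156 = 46.8
0.2 * 31 = 6.2
0.066 * 93 = 6.138
EU = 5.511 + -26.166 + 46.8 + 6.2 + 6.138
= 38.48


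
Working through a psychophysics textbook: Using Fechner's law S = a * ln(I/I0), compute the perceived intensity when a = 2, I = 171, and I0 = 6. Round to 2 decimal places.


S = 2 * ln(171/6)
I/I0 = 28.5
ln(28.5) = 3.3499
S = 2 * 3.3499
= 6.70


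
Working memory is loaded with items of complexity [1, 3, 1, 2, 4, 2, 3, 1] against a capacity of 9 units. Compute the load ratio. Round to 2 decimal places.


Total complexity = 1 + 3 + 1 + 2 + 4 + 2 + 3 + 1 = 17
Load = total / capacity = 17 / 9
= 1.89


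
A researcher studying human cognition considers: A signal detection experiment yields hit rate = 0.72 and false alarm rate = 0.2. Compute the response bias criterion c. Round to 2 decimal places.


c = -0.5 * (z(HR) + z(FAR))
z(0.72) = 0.5828
z(0.2) = -0.8416
c = -0.5 * (0.5828 + -0.8416)
= -0.5 * -0.2588
= 0.13


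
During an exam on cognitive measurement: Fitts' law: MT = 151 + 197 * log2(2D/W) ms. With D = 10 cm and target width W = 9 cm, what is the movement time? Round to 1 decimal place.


MT = 151 + 197 * log2(2*10/9)
2D/W = 2.222222
log2(2.222222) = 1.152
MT = 151 + 197 * 1.152
= 377.9 ms


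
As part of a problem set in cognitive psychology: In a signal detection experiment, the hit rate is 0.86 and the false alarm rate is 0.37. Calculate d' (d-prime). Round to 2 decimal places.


d' = z(HR) - z(FAR)
z(0.86) = 1.0803
z(0.37) = -0.3319
d' = 1.0803 - -0.3319
= 1.41


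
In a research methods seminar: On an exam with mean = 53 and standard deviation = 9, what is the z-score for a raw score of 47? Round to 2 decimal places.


z = (X - mu) / sigma
= (47 - 53) / 9
= -6 / 9
= -0.67


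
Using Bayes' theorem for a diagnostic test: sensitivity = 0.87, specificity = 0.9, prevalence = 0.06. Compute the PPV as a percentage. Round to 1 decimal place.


PPV = (sens * prev) / (sens * prev + (1-spec) * (1-prev))
Numerator = 0.87 * 0.06 = 0.0522
P(positive and no disease) = (1 - spec) * (1 - prev) = (1 - 0.9) * (1 - 0.06) = 0.094
Denominator = 0.0522 + 0.094 = 0.1462
PPV = 0.0522 / 0.1462 = 0.357045
As percentage = 35.7


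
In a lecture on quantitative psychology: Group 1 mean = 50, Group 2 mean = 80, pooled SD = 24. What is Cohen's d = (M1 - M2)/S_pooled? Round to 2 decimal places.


Cohen's d = (M1 - M2) / S_pooled
= (50 - 80) / 24
= -30 / 24
= -1.25


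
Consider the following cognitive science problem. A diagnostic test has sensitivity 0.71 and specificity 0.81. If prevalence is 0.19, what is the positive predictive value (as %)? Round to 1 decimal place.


PPV = (sens * prev) / (sens * prev + (1-spec) * (1-prev))
Numerator = 0.71 * 0.19 = 0.1349
P(positive and no disease) = (1 - spec) * (1 - prev) = (1 - 0.81) * (1 - 0.19) = 0.1539
Denominator = 0.1349 + 0.1539 = 0.2888
PPV = 0.1349 / 0.2888 = 0.467105
As percentage = 46.7
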